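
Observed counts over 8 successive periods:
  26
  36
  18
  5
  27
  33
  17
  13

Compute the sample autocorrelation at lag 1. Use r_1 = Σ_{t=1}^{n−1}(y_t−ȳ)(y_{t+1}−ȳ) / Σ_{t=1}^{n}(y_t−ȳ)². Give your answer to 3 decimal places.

Mean ȳ = (26 + 36 + 18 + 5 + 27 + 33 + 17 + 13)/8 = 21.8750
Deviations from mean: 4.1250, 14.1250, -3.8750, -16.8750, 5.1250, 11.1250, -4.8750, -8.8750
Numerator Σ_{t=1}^{7}(y_t−ȳ)(y_{t+1}−ȳ) = 28.4844
Denominator Σ(y_t−ȳ)² = 768.8750
r_1 = 28.4844 / 768.8750 = 0.037

0.037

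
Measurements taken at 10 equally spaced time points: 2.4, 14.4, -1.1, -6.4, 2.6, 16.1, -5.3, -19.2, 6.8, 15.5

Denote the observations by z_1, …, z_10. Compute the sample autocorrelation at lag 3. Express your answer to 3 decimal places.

Mean z̄ = (2.4 + 14.4 − 1.1 − 6.4 + 2.6 + 16.1 − 5.3 − 19.2 + 6.8 + 15.5)/10 = 2.5800
Σ(z_t−z̄)(z_{t+3}−z̄) = (1.6164) + (0.2364) + (-49.7536) + (70.7624) + (-0.4356) + (57.0544) + (-101.8096) = -22.3292
Denominator Σ(z_t−z̄)² = 1137.9160
r_3 = -22.3292 / 1137.9160 = -0.020

-0.020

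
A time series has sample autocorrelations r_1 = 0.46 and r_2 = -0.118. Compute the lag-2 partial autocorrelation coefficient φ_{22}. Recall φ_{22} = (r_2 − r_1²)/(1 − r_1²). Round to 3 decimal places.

-0.418

φ_{22} = (r_2 − r_1²) / (1 − r_1²)
r_1² = (0.46)² = 0.2116
Numerator = -0.118 − 0.2116 = -0.3296; denominator = 1 − 0.2116 = 0.7884
φ_{22} = -0.3296 / 0.7884 = -0.418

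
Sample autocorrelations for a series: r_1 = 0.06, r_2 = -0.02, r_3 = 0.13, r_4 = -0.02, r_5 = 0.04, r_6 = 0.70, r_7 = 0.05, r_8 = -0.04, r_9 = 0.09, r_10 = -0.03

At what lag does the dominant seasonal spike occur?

The largest autocorrelation is r_6 = 0.70; the remaining lags stay at or below 0.13.
The dominant spike at lag 6 indicates a seasonal period of 6.

6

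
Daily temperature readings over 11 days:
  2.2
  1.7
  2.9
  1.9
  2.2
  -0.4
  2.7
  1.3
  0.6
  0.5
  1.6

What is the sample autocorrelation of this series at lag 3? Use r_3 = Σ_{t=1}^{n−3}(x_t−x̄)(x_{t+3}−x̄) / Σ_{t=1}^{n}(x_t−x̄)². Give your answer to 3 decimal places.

-0.143

Mean x̄ = (2.2 + 1.7 + 2.9 + 1.9 + 2.2 − 0.4 + 2.7 + 1.3 + 0.6 + 0.5 + 1.6)/11 = 1.5636
Numerator Σ_{t=1}^{8}(x_t−x̄)(x_{t+3}−x̄) = -1.4349
Denominator Σ(x_t−x̄)² = 10.0055
r_3 = -1.4349 / 10.0055 = -0.143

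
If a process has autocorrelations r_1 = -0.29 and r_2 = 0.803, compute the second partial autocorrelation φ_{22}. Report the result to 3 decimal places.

0.785

φ_{22} = (r_2 − r_1²) / (1 − r_1²)
r_1² = (-0.29)² = 0.0841
Numerator = 0.803 − 0.0841 = 0.7189; denominator = 1 − 0.0841 = 0.9159
φ_{22} = 0.7189 / 0.9159 = 0.785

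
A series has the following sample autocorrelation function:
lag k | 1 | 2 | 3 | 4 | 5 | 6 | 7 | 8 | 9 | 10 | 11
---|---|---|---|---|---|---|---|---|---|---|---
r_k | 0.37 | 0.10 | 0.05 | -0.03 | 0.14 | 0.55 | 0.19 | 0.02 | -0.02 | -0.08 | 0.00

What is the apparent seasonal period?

The largest autocorrelation is r_6 = 0.55; the remaining lags stay at or below 0.37. The elevated value at lag 1 (0.37), dropping to 0.10 at lag 2, reflects decaying short-term dependence rather than seasonality.
The dominant spike at lag 6 indicates a seasonal period of 6.

6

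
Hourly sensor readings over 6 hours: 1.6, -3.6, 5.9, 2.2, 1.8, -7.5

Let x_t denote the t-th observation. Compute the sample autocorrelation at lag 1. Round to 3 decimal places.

-0.209

Mean x̄ = (1.6 − 3.6 + 5.9 + 2.2 + 1.8 − 7.5)/6 = 0.0667
Deviations from mean: 1.5333, -3.6667, 5.8333, 2.1333, 1.7333, -7.5667
Σ(x_t−x̄)(x_{t+1}−x̄) = (-5.6222) + (-21.3889) + (12.4444) + (3.6978) + (-13.1156) = -23.9844
Denominator Σ(x_t−x̄)² = 114.6333
r_1 = -23.9844 / 114.6333 = -0.209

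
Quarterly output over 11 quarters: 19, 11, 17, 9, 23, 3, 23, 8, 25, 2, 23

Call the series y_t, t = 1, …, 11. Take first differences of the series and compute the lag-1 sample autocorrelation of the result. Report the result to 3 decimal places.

First differences Δy: -8, 6, -8, 14, -20, 20, -15, 17, -23, 21
Mean of differences = 0.4000
Numerator Σ(Δy_t−Δȳ)(Δy_{t+1}−Δȳ) = -2313.5600
Denominator Σ(Δy_t−Δȳ)² = 2642.4000
r_1(Δy) = -2313.5600 / 2642.4000 = -0.876

-0.876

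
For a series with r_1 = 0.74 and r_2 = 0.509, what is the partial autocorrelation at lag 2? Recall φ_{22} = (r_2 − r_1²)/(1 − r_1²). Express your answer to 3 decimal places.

φ_{22} = (r_2 − r_1²) / (1 − r_1²)
r_1² = (0.74)² = 0.5476
Numerator = 0.509 − 0.5476 = -0.0386; denominator = 1 − 0.5476 = 0.4524
φ_{22} = -0.0386 / 0.4524 = -0.085

-0.085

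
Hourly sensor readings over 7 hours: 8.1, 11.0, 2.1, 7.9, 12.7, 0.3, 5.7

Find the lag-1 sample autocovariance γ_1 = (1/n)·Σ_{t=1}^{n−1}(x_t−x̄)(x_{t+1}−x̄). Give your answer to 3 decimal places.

-6.309

Mean x̄ = (8.1 + 11.0 + 2.1 + 7.9 + 12.7 + 0.3 + 5.7)/7 = 6.8286
Σ_{t=1}^{6}(x_t−x̄)(x_{t+1}−x̄) = -44.1608
γ_1 = -44.1608 / 7 = -6.309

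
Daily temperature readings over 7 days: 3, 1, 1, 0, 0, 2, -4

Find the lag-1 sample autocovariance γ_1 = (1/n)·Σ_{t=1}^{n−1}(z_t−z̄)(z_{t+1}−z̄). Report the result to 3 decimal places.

-0.843

Mean z̄ = (3 + 1 + 1 + 0 + 0 + 2 − 4)/7 = 0.4286
Deviations: 2.5714, 0.5714, 0.5714, -0.4286, -0.4286, 1.5714, -4.4286
Σ_{t=1}^{6}(z_t−z̄)(z_{t+1}−z̄) = -5.8980
γ_1 = -5.8980 / 7 = -0.843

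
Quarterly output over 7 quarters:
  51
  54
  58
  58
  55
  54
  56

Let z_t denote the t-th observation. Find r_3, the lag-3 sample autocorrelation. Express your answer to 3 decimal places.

Mean z̄ = (51 + 54 + 58 + 58 + 55 + 54 + 56)/7 = 55.1429
Deviations from mean: -4.1429, -1.1429, 2.8571, 2.8571, -0.1429, -1.1429, 0.8571
Numerator Σ_{t=1}^{4}(z_t−z̄)(z_{t+3}−z̄) = -12.4898
Denominator Σ(z_t−z̄)² = 36.8571
r_3 = -12.4898 / 36.8571 = -0.339

-0.339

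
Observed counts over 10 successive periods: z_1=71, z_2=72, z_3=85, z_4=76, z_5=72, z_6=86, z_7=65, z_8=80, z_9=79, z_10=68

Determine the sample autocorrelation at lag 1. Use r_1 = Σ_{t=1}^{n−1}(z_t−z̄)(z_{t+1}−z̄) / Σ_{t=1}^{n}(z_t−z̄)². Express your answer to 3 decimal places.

Mean z̄ = (71 + 72 + 85 + 76 + 72 + 86 + 65 + 80 + 79 + 68)/10 = 75.4000
Numerator Σ_{t=1}^{9}(z_t−z̄)(z_{t+1}−z̄) = -218.1600
Denominator Σ(z_t−z̄)² = 444.4000
r_1 = -218.1600 / 444.4000 = -0.491

-0.491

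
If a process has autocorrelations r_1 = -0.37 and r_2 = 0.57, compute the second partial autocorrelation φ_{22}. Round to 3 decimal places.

0.502

φ_{22} = (r_2 − r_1²) / (1 − r_1²)
r_1² = (-0.37)² = 0.1369
Numerator = 0.57 − 0.1369 = 0.4331; denominator = 1 − 0.1369 = 0.8631
φ_{22} = 0.4331 / 0.8631 = 0.502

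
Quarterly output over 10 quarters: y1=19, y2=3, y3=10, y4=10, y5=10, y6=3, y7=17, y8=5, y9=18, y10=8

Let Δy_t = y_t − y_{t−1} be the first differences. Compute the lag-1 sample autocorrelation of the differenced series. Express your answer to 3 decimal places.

-0.682

First differences Δy: -16, 7, 0, 0, -7, 14, -12, 13, -10
Mean of differences = -1.2222
Numerator Σ(Δy_t−Δȳ)(Δy_{t+1}−Δȳ) = -647.1605
Denominator Σ(Δy_t−Δȳ)² = 949.5556
r_1(Δy) = -647.1605 / 949.5556 = -0.682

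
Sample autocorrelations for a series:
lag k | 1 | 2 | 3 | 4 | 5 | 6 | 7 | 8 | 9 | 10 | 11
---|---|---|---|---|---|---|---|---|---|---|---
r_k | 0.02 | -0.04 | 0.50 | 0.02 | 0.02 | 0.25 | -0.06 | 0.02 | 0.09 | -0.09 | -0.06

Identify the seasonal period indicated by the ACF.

3

The largest autocorrelation is r_3 = 0.50, with a weaker echo at lag 6 (0.25); the remaining lags stay at or below 0.09.
The dominant spike at lag 3 indicates a seasonal period of 3.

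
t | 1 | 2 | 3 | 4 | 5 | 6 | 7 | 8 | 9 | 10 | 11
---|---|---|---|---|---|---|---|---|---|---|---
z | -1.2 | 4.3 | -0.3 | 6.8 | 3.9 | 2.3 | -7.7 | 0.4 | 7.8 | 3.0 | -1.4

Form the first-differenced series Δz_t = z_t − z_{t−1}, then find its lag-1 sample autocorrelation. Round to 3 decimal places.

-0.249

First differences Δz: 5.5, -4.6, 7.1, -2.9, -1.6, -10.0, 8.1, 7.4, -4.8, -4.4
Mean of differences = -0.0200
Numerator Σ(Δz_t−Δz̄)(Δz_{t+1}−Δz̄) = -93.3964
Denominator Σ(Δz_t−Δz̄)² = 375.5560
r_1(Δz) = -93.3964 / 375.5560 = -0.249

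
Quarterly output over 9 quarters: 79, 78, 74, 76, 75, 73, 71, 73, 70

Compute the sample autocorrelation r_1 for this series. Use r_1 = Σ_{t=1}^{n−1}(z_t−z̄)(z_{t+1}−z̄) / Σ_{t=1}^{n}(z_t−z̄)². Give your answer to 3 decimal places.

0.420

Mean z̄ = (79 + 78 + 74 + 76 + 75 + 73 + 71 + 73 + 70)/9 = 74.3333
Numerator Σ_{t=1}^{8}(z_t−z̄)(z_{t+1}−z̄) = 30.2222
Denominator Σ(z_t−z̄)² = 72.0000
r_1 = 30.2222 / 72.0000 = 0.420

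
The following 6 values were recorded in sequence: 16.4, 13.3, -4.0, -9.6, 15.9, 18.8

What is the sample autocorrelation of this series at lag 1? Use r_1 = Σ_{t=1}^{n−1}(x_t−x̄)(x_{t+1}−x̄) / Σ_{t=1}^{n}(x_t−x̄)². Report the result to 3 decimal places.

Mean x̄ = (16.4 + 13.3 − 4.0 − 9.6 + 15.9 + 18.8)/6 = 8.4667
Deviations from mean: 7.9333, 4.8333, -12.4667, -18.0667, 7.4333, 10.3333
Σ(x_t−x̄)(x_{t+1}−x̄) = (38.3444) + (-60.2556) + (225.2311) + (-134.2956) + (76.8111) = 145.8356
Denominator Σ(x_t−x̄)² = 730.1533
r_1 = 145.8356 / 730.1533 = 0.200

0.200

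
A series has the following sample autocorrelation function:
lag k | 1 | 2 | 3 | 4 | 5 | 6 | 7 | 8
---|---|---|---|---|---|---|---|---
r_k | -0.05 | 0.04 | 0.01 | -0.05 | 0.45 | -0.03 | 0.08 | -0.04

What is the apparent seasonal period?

5

The largest autocorrelation is r_5 = 0.45; the remaining lags stay at or below 0.08.
The dominant spike at lag 5 indicates a seasonal period of 5.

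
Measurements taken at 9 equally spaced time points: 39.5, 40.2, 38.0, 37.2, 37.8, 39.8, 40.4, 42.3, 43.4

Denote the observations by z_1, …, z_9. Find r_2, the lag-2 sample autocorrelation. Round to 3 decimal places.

Mean z̄ = (39.5 + 40.2 + 38.0 + 37.2 + 37.8 + 39.8 + 40.4 + 42.3 + 43.4)/9 = 39.8444
Σ(z_t−z̄)(z_{t+2}−z̄) = (0.6353) + (-0.9402) + (3.7709) + (0.1175) + (-1.1358) + (-0.1091) + (1.9753) = 4.3138
Denominator Σ(z_t−z̄)² = 33.8022
r_2 = 4.3138 / 33.8022 = 0.128

0.128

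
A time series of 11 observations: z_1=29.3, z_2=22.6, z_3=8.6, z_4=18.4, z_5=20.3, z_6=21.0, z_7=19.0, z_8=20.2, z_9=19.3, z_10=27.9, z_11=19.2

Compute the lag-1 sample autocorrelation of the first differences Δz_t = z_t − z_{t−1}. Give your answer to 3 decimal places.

First differences Δz: -6.7, -14.0, 9.8, 1.9, 0.7, -2.0, 1.2, -0.9, 8.6, -8.7
Mean of differences = -1.0100
Numerator Σ(Δz_t−Δz̄)(Δz_{t+1}−Δz̄) = -106.5571
Denominator Σ(Δz_t−Δz̄)² = 486.7290
r_1(Δz) = -106.5571 / 486.7290 = -0.219

-0.219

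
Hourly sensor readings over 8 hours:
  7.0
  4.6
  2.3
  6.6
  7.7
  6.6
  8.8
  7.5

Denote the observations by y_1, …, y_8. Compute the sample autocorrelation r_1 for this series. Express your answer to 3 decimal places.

0.312

Mean ȳ = (7.0 + 4.6 + 2.3 + 6.6 + 7.7 + 6.6 + 8.8 + 7.5)/8 = 6.3875
Deviations from mean: 0.6125, -1.7875, -4.0875, 0.2125, 1.3125, 0.2125, 2.4125, 1.1125
Σ(y_t−ȳ)(y_{t+1}−ȳ) = (-1.0948) + (7.3064) + (-0.8686) + (0.2789) + (0.2789) + (0.5127) + (2.6839) = 9.0973
Denominator Σ(y_t−ȳ)² = 29.1488
r_1 = 9.0973 / 29.1488 = 0.312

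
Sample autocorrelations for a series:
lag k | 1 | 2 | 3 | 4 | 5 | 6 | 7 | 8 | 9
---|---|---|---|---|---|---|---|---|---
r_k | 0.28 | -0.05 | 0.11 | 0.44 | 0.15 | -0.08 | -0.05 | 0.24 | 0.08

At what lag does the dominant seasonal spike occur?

The largest autocorrelation is r_4 = 0.44; the remaining lags stay at or below 0.28.
The dominant spike at lag 4 indicates a seasonal period of 4.

4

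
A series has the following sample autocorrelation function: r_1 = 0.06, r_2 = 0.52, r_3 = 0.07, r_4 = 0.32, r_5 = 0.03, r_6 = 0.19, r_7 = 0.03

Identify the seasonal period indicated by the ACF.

2

The largest autocorrelation is r_2 = 0.52, with weaker echoes at lags 4 (0.32) and 6 (0.19); the remaining lags stay at or below 0.07.
The dominant spike at lag 2 indicates a seasonal period of 2.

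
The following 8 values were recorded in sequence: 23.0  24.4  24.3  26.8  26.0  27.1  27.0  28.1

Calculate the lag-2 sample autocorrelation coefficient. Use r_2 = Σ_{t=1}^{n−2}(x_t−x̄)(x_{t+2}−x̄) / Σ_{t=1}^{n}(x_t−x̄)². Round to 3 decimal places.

0.325

Mean x̄ = (23.0 + 24.4 + 24.3 + 26.8 + 26.0 + 27.1 + 27.0 + 28.1)/8 = 25.8375
Deviations from mean: -2.8375, -1.4375, -1.5375, 0.9625, 0.1625, 1.2625, 1.1625, 2.2625
Numerator Σ_{t=1}^{6}(x_t−x̄)(x_{t+2}−x̄) = 6.9897
Denominator Σ(x_t−x̄)² = 21.4988
r_2 = 6.9897 / 21.4988 = 0.325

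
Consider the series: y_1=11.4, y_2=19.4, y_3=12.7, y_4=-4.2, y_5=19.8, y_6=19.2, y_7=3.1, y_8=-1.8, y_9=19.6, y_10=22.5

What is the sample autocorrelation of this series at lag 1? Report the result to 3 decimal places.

Mean ȳ = (11.4 + 19.4 + 12.7 − 4.2 + 19.8 + 19.2 + 3.1 − 1.8 + 19.6 + 22.5)/10 = 12.1700
Numerator Σ_{t=1}^{9}(y_t−ȳ)(y_{t+1}−ȳ) = -45.7749
Denominator Σ(y_t−ȳ)² = 868.1010
r_1 = -45.7749 / 868.1010 = -0.053

-0.053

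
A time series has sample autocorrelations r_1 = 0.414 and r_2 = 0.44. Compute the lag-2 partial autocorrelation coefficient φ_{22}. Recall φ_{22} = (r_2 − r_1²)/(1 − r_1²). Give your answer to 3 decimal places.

φ_{22} = (r_2 − r_1²) / (1 − r_1²)
r_1² = (0.414)² = 0.171396
Numerator = 0.44 − 0.1714 = 0.2686; denominator = 1 − 0.1714 = 0.8286
φ_{22} = 0.2686 / 0.8286 = 0.324

0.324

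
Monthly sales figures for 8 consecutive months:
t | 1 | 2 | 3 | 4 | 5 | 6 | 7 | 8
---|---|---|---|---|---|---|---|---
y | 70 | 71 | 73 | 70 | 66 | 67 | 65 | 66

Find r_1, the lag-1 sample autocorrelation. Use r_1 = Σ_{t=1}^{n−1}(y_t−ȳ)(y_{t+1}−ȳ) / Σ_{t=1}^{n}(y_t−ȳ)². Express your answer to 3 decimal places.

0.616

Mean ȳ = (70 + 71 + 73 + 70 + 66 + 67 + 65 + 66)/8 = 68.5000
Σ(y_t−ȳ)(y_{t+1}−ȳ) = (3.7500) + (11.2500) + (6.7500) + (-3.7500) + (3.7500) + (5.2500) + (8.7500) = 35.7500
Denominator Σ(y_t−ȳ)² = 58.0000
r_1 = 35.7500 / 58.0000 = 0.616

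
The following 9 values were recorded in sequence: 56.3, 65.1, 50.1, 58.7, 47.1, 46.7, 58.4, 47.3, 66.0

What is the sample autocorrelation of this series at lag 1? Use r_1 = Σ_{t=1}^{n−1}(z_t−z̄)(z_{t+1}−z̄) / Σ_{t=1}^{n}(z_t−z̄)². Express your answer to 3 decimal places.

-0.337

Mean z̄ = (56.3 + 65.1 + 50.1 + 58.7 + 47.1 + 46.7 + 58.4 + 47.3 + 66.0)/9 = 55.0778
Numerator Σ_{t=1}^{8}(z_t−z̄)(z_{t+1}−z̄) = -156.3538
Denominator Σ(z_t−z̄)² = 464.4956
r_1 = -156.3538 / 464.4956 = -0.337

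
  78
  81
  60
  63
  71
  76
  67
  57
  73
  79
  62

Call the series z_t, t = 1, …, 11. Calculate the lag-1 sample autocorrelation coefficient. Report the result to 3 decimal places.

Mean z̄ = (78 + 81 + 60 + 63 + 71 + 76 + 67 + 57 + 73 + 79 + 62)/11 = 69.7273
Numerator Σ_{t=1}^{10}(z_t−z̄)(z_{t+1}−z̄) = -16.8926
Denominator Σ(z_t−z̄)² = 702.1818
r_1 = -16.8926 / 702.1818 = -0.024

-0.024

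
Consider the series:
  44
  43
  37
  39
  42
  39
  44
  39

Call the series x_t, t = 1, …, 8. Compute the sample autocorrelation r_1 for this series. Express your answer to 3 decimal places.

-0.202

Mean x̄ = (44 + 43 + 37 + 39 + 42 + 39 + 44 + 39)/8 = 40.8750
Deviations from mean: 3.1250, 2.1250, -3.8750, -1.8750, 1.1250, -1.8750, 3.1250, -1.8750
Numerator Σ_{t=1}^{7}(x_t−x̄)(x_{t+1}−x̄) = -10.2656
Denominator Σ(x_t−x̄)² = 50.8750
r_1 = -10.2656 / 50.8750 = -0.202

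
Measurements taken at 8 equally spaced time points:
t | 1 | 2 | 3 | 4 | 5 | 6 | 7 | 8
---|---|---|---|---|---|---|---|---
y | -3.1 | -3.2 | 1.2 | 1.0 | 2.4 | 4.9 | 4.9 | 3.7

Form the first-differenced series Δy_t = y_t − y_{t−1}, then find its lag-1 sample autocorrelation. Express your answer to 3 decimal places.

-0.308

First differences Δy: -0.1, 4.4, -0.2, 1.4, 2.5, 0.0, -1.2
Mean of differences = 0.9714
Numerator Σ(Δy_t−Δȳ)(Δy_{t+1}−Δȳ) = -6.9122
Denominator Σ(Δy_t−Δȳ)² = 22.4543
r_1(Δy) = -6.9122 / 22.4543 = -0.308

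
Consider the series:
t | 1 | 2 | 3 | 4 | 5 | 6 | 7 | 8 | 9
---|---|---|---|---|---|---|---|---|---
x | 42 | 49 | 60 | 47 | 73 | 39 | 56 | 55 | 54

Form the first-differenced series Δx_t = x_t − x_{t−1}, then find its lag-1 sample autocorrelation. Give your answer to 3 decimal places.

First differences Δx: 7, 11, -13, 26, -34, 17, -1, -1
Mean of differences = 1.5000
Numerator Σ(Δx_t−Δx̄)(Δx_{t+1}−Δx̄) = -1893.2500
Denominator Σ(Δx_t−Δx̄)² = 2444.0000
r_1(Δx) = -1893.2500 / 2444.0000 = -0.775

-0.775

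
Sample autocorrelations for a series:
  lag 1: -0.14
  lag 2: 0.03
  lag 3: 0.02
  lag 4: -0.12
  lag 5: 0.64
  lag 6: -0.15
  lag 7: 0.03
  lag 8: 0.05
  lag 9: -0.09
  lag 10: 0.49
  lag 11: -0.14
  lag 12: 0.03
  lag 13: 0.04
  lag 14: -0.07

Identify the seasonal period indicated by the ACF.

The largest autocorrelation is r_5 = 0.64, with a weaker echo at lag 10 (0.49); the remaining lags stay at or below 0.05.
The dominant spike at lag 5 indicates a seasonal period of 5.

5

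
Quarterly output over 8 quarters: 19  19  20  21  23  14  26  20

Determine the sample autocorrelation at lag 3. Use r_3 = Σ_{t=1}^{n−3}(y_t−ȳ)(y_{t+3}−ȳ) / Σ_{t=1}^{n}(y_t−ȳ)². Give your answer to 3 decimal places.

0.010

Mean ȳ = (19 + 19 + 20 + 21 + 23 + 14 + 26 + 20)/8 = 20.2500
Deviations from mean: -1.2500, -1.2500, -0.2500, 0.7500, 2.7500, -6.2500, 5.7500, -0.2500
Σ(y_t−ȳ)(y_{t+3}−ȳ) = (-0.9375) + (-3.4375) + (1.5625) + (4.3125) + (-0.6875) = 0.8125
Denominator Σ(y_t−ȳ)² = 83.5000
r_3 = 0.8125 / 83.5000 = 0.010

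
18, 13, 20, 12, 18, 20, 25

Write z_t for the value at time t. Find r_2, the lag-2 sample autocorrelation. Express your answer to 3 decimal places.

0.153

Mean z̄ = (18 + 13 + 20 + 12 + 18 + 20 + 25)/7 = 18.0000
Deviations from mean: 0.0000, -5.0000, 2.0000, -6.0000, 0.0000, 2.0000, 7.0000
Σ(z_t−z̄)(z_{t+2}−z̄) = (0.0000) + (30.0000) + (0.0000) + (-12.0000) + (0.0000) = 18.0000
Denominator Σ(z_t−z̄)² = 118.0000
r_2 = 18.0000 / 118.0000 = 0.153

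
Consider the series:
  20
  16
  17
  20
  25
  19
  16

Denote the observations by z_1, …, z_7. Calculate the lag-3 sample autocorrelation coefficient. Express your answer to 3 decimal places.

-0.333

Mean z̄ = (20 + 16 + 17 + 20 + 25 + 19 + 16)/7 = 19.0000
Σ(z_t−z̄)(z_{t+3}−z̄) = (1.0000) + (-18.0000) + (0.0000) + (-3.0000) = -20.0000
Denominator Σ(z_t−z̄)² = 60.0000
r_3 = -20.0000 / 60.0000 = -0.333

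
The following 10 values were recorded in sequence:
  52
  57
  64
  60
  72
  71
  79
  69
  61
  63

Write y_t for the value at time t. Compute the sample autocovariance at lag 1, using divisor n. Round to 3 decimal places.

Mean ȳ = (52 + 57 + 64 + 60 + 72 + 71 + 79 + 69 + 61 + 63)/10 = 64.8000
Σ_{t=1}^{9}(y_t−ȳ)(y_{t+1}−ȳ) = 258.5600
γ_1 = 258.5600 / 10 = 25.856

25.856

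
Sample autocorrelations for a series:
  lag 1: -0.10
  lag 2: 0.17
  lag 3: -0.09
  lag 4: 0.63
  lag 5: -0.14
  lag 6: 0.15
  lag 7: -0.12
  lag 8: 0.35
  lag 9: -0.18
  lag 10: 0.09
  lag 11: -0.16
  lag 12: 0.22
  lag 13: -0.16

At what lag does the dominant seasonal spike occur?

4

The largest autocorrelation is r_4 = 0.63, with weaker echoes at lags 8 (0.35) and 12 (0.22); the remaining lags stay at or below 0.17.
The dominant spike at lag 4 indicates a seasonal period of 4.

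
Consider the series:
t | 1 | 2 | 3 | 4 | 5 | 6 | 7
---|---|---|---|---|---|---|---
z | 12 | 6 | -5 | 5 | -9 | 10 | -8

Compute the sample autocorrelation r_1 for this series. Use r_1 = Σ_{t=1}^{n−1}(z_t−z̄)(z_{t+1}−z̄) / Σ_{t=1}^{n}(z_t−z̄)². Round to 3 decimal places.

Mean z̄ = (12 + 6 − 5 + 5 − 9 + 10 − 8)/7 = 1.5714
Deviations from mean: 10.4286, 4.4286, -6.5714, 3.4286, -10.5714, 8.4286, -9.5714
Σ(z_t−z̄)(z_{t+1}−z̄) = (46.1837) + (-29.1020) + (-22.5306) + (-36.2449) + (-89.1020) + (-80.6735) = -211.4694
Denominator Σ(z_t−z̄)² = 457.7143
r_1 = -211.4694 / 457.7143 = -0.462

-0.462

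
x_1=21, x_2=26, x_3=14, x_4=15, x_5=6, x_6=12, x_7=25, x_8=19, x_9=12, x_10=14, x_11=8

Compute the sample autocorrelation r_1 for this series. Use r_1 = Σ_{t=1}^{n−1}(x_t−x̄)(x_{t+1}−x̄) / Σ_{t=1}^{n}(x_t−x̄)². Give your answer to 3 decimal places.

Mean x̄ = (21 + 26 + 14 + 15 + 6 + 12 + 25 + 19 + 12 + 14 + 8)/11 = 15.6364
Numerator Σ_{t=1}^{10}(x_t−x̄)(x_{t+1}−x̄) = 84.5041
Denominator Σ(x_t−x̄)² = 418.5455
r_1 = 84.5041 / 418.5455 = 0.202

0.202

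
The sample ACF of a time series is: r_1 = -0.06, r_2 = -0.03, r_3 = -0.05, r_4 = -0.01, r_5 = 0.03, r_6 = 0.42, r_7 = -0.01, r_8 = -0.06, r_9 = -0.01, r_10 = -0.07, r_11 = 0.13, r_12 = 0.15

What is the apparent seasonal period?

The largest autocorrelation is r_6 = 0.42, with a weaker echo at lag 12 (0.15); the remaining lags stay at or below 0.13.
The dominant spike at lag 6 indicates a seasonal period of 6.

6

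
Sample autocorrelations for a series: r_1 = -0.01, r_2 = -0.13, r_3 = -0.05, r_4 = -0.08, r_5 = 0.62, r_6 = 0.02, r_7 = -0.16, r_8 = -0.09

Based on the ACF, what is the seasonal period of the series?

The largest autocorrelation is r_5 = 0.62; the remaining lags stay at or below 0.02.
The dominant spike at lag 5 indicates a seasonal period of 5.

5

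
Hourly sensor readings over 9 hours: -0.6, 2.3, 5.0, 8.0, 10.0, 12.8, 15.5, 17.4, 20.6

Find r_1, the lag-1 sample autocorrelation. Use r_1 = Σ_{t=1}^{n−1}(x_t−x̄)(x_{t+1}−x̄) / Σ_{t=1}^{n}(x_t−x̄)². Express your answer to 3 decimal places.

Mean x̄ = (-0.6 + 2.3 + 5.0 + 8.0 + 10.0 + 12.8 + 15.5 + 17.4 + 20.6)/9 = 10.1111
Numerator Σ_{t=1}^{8}(x_t−x̄)(x_{t+1}−x̄) = 264.5365
Denominator Σ(x_t−x̄)² = 405.7489
r_1 = 264.5365 / 405.7489 = 0.652

0.652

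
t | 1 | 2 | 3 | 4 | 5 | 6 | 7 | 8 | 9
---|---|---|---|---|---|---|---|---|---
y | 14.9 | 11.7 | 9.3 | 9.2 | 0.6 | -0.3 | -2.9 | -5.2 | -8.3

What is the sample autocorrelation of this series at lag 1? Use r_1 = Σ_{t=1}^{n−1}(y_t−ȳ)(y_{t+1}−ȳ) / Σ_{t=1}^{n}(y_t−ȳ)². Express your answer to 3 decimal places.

0.648

Mean ȳ = (14.9 + 11.7 + 9.3 + 9.2 + 0.6 − 0.3 − 2.9 − 5.2 − 8.3)/9 = 3.2222
Numerator Σ_{t=1}^{8}(y_t−ȳ)(y_{t+1}−ȳ) = 350.5895
Denominator Σ(y_t−ȳ)² = 541.3756
r_1 = 350.5895 / 541.3756 = 0.648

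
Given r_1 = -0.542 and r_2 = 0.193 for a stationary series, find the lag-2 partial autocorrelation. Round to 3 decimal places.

-0.143

φ_{22} = (r_2 − r_1²) / (1 − r_1²)
r_1² = (-0.542)² = 0.293764
Numerator = 0.193 − 0.2938 = -0.1008; denominator = 1 − 0.2938 = 0.7062
φ_{22} = -0.1008 / 0.7062 = -0.143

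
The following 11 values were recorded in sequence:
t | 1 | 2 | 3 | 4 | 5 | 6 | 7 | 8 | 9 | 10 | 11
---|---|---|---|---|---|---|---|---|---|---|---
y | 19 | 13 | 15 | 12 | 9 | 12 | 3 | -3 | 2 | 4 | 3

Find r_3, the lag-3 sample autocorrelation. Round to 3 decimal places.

0.216

Mean ȳ = (19 + 13 + 15 + 12 + 9 + 12 + 3 − 3 + 2 + 4 + 3)/11 = 8.0909
Numerator Σ_{t=1}^{8}(y_t−ȳ)(y_{t+3}−ȳ) = 97.6116
Denominator Σ(y_t−ȳ)² = 450.9091
r_3 = 97.6116 / 450.9091 = 0.216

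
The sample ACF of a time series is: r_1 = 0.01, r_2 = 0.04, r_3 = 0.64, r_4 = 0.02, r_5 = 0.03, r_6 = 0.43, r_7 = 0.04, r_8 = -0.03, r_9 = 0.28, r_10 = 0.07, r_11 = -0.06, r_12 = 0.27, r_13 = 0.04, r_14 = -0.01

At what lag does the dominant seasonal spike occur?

3

The largest autocorrelation is r_3 = 0.64, with weaker echoes at lags 6 (0.43), 9 (0.28) and 12 (0.27); the remaining lags stay at or below 0.07.
The dominant spike at lag 3 indicates a seasonal period of 3.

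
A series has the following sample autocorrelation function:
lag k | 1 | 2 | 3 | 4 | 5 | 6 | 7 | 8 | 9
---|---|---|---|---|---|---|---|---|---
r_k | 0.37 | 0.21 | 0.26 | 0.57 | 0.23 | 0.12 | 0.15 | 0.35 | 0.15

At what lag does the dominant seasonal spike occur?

4

The largest autocorrelation is r_4 = 0.57; the remaining lags stay at or below 0.37. The elevated value at lag 1 (0.37), dropping to 0.21 at lag 2, reflects decaying short-term dependence rather than seasonality.
The dominant spike at lag 4 indicates a seasonal period of 4.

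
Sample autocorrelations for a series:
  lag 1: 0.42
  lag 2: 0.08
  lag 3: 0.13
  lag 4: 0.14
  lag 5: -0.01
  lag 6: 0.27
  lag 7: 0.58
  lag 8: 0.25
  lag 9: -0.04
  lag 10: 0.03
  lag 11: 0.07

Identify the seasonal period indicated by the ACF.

The largest autocorrelation is r_7 = 0.58; the remaining lags stay at or below 0.42. The elevated value at lag 1 (0.42), dropping to 0.08 at lag 2, reflects decaying short-term dependence rather than seasonality.
The dominant spike at lag 7 indicates a seasonal period of 7.

7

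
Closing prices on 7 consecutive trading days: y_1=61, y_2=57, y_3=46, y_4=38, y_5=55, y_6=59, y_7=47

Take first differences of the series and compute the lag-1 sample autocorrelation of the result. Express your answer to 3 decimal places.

First differences Δy: -4, -11, -8, 17, 4, -12
Mean of differences = -2.3333
Numerator Σ(Δy_t−Δȳ)(Δy_{t+1}−Δȳ) = 15.2222
Denominator Σ(Δy_t−Δȳ)² = 617.3333
r_1(Δy) = 15.2222 / 617.3333 = 0.025

0.025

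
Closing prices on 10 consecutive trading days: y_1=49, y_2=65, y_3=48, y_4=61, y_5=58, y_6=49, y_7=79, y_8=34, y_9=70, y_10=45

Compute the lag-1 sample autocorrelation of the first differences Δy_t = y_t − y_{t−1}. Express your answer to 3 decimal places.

First differences Δy: 16, -17, 13, -3, -9, 30, -45, 36, -25
Mean of differences = -0.4444
Numerator Σ(Δy_t−Δȳ)(Δy_{t+1}−Δȳ) = -4642.9753
Denominator Σ(Δy_t−Δȳ)² = 5648.2222
r_1(Δy) = -4642.9753 / 5648.2222 = -0.822

-0.822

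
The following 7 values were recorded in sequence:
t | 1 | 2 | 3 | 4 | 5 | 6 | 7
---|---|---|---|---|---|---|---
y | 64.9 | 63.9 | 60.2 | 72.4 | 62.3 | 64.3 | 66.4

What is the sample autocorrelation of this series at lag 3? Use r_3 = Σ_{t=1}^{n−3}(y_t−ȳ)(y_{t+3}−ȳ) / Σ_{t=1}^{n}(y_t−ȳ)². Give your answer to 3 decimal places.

Mean ȳ = (64.9 + 63.9 + 60.2 + 72.4 + 62.3 + 64.3 + 66.4)/7 = 64.9143
Σ(y_t−ȳ)(y_{t+3}−ȳ) = (-0.1069) + (2.6516) + (2.8959) + (11.1216) = 16.5622
Denominator Σ(y_t−ȳ)² = 88.7086
r_3 = 16.5622 / 88.7086 = 0.187

0.187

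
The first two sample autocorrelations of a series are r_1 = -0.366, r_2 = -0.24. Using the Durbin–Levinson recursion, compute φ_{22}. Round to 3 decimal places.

φ_{22} = (r_2 − r_1²) / (1 − r_1²)
r_1² = (-0.366)² = 0.133956
Numerator = -0.24 − 0.1340 = -0.3740; denominator = 1 − 0.1340 = 0.8660
φ_{22} = -0.3740 / 0.8660 = -0.432

-0.432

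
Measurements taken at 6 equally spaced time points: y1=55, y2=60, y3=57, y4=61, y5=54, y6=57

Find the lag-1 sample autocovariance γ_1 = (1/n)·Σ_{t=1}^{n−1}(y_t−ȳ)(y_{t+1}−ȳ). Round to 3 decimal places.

Mean ȳ = (55 + 60 + 57 + 61 + 54 + 57)/6 = 57.3333
Σ_{t=1}^{5}(y_t−ȳ)(y_{t+1}−ȳ) = -19.4444
γ_1 = -19.4444 / 6 = -3.241

-3.241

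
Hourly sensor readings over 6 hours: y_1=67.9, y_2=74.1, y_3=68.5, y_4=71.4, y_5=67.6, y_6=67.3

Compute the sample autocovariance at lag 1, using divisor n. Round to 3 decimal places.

Mean ȳ = (67.9 + 74.1 + 68.5 + 71.4 + 67.6 + 67.3)/6 = 69.4667
Deviations: -1.5667, 4.6333, -0.9667, 1.9333, -1.8667, -2.1667
Σ_{t=1}^{5}(y_t−ȳ)(y_{t+1}−ȳ) = -13.1711
γ_1 = -13.1711 / 6 = -2.195

-2.195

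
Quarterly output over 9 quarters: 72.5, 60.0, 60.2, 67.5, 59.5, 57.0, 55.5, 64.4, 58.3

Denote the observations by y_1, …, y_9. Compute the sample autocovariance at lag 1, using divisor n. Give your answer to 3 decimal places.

Mean ȳ = (72.5 + 60.0 + 60.2 + 67.5 + 59.5 + 57.0 + 55.5 + 64.4 + 58.3)/9 = 61.6556
Σ_{t=1}^{8}(y_t−ȳ)(y_{t+1}−ȳ) = -24.0586
γ_1 = -24.0586 / 9 = -2.673

-2.673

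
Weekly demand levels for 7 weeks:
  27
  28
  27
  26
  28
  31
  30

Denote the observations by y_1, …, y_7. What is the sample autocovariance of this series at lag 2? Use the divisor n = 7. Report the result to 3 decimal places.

Mean ȳ = (27 + 28 + 27 + 26 + 28 + 31 + 30)/7 = 28.1429
Σ_{t=1}^{5}(y_t−ȳ)(y_{t+2}−ȳ) = -4.6122
γ_2 = -4.6122 / 7 = -0.659

-0.659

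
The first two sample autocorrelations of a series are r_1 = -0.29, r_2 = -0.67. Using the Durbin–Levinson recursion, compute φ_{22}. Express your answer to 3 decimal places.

-0.823

φ_{22} = (r_2 − r_1²) / (1 − r_1²)
r_1² = (-0.29)² = 0.0841
Numerator = -0.67 − 0.0841 = -0.7541; denominator = 1 − 0.0841 = 0.9159
φ_{22} = -0.7541 / 0.9159 = -0.823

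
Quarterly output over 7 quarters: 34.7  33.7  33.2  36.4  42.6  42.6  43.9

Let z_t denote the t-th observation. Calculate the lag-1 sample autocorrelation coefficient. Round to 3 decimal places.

Mean z̄ = (34.7 + 33.7 + 33.2 + 36.4 + 42.6 + 42.6 + 43.9)/7 = 38.1571
Deviations from mean: -3.4571, -4.4571, -4.9571, -1.7571, 4.4429, 4.4429, 5.7429
Σ(z_t−z̄)(z_{t+1}−z̄) = (15.4090) + (22.0947) + (8.7104) + (-7.8067) + (19.7390) + (25.5147) = 83.6610
Denominator Σ(z_t−z̄)² = 131.9371
r_1 = 83.6610 / 131.9371 = 0.634

0.634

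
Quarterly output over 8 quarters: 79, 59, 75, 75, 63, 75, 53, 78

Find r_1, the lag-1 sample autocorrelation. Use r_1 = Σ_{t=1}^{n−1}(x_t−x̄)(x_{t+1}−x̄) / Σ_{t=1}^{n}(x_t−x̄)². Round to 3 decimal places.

Mean x̄ = (79 + 59 + 75 + 75 + 63 + 75 + 53 + 78)/8 = 69.6250
Deviations from mean: 9.3750, -10.6250, 5.3750, 5.3750, -6.6250, 5.3750, -16.6250, 8.3750
Σ(x_t−x̄)(x_{t+1}−x̄) = (-99.6094) + (-57.1094) + (28.8906) + (-35.6094) + (-35.6094) + (-89.3594) + (-139.2344) = -427.6406
Denominator Σ(x_t−x̄)² = 677.8750
r_1 = -427.6406 / 677.8750 = -0.631

-0.631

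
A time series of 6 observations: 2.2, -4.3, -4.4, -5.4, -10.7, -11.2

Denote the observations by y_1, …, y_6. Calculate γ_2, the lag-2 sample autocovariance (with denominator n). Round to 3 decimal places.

Mean ȳ = (2.2 − 4.3 − 4.4 − 5.4 − 10.7 − 11.2)/6 = -5.6333
Σ_{t=1}^{4}(y_t−ȳ)(y_{t+2}−ȳ) = 2.4244
γ_2 = 2.4244 / 6 = 0.404

0.404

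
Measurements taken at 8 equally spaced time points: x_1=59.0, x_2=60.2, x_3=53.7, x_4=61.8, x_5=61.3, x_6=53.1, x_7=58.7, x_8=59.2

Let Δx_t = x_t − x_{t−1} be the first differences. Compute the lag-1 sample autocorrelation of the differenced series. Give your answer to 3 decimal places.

-0.497

First differences Δx: 1.2, -6.5, 8.1, -0.5, -8.2, 5.6, 0.5
Mean of differences = 0.0286
Numerator Σ(Δx_t−Δx̄)(Δx_{t+1}−Δx̄) = -103.4780
Denominator Σ(Δx_t−Δx̄)² = 208.3943
r_1(Δx) = -103.4780 / 208.3943 = -0.497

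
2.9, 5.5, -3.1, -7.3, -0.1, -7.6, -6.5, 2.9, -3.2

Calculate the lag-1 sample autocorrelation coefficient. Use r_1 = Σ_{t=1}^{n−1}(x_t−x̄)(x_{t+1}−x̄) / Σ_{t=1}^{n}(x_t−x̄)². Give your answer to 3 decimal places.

Mean x̄ = (2.9 + 5.5 − 3.1 − 7.3 − 0.1 − 7.6 − 6.5 + 2.9 − 3.2)/9 = -1.8333
Numerator Σ_{t=1}^{8}(x_t−x̄)(x_{t+1}−x̄) = 11.2289
Denominator Σ(x_t−x̄)² = 189.9800
r_1 = 11.2289 / 189.9800 = 0.059

0.059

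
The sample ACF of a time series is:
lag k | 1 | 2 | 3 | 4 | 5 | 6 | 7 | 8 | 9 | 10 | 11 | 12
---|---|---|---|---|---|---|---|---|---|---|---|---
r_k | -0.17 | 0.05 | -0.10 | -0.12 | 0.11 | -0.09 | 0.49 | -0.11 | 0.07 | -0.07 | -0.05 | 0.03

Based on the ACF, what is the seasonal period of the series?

The largest autocorrelation is r_7 = 0.49; the remaining lags stay at or below 0.11.
The dominant spike at lag 7 indicates a seasonal period of 7.

7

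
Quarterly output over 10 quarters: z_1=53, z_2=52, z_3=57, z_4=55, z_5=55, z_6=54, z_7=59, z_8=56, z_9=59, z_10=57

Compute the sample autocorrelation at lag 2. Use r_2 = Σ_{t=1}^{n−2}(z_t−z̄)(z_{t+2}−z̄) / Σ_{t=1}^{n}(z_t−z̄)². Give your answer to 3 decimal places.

0.156

Mean z̄ = (53 + 52 + 57 + 55 + 55 + 54 + 59 + 56 + 59 + 57)/10 = 55.7000
Numerator Σ_{t=1}^{8}(z_t−z̄)(z_{t+2}−z̄) = 7.8200
Denominator Σ(z_t−z̄)² = 50.1000
r_2 = 7.8200 / 50.1000 = 0.156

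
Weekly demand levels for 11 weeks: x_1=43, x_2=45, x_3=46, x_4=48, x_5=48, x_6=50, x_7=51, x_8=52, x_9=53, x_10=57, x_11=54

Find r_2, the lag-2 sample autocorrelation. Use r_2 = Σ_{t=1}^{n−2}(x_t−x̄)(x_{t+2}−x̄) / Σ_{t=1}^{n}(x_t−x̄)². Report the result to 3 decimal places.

0.410

Mean x̄ = (43 + 45 + 46 + 48 + 48 + 50 + 51 + 52 + 53 + 57 + 54)/11 = 49.7273
Numerator Σ_{t=1}^{9}(x_t−x̄)(x_{t+2}−x̄) = 72.3058
Denominator Σ(x_t−x̄)² = 176.1818
r_2 = 72.3058 / 176.1818 = 0.410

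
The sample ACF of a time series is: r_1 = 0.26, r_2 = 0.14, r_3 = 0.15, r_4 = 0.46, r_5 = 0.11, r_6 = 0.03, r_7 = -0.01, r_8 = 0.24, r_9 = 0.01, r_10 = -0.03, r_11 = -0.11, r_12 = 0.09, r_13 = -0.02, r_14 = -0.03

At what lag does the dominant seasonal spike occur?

The largest autocorrelation is r_4 = 0.46; the remaining lags stay at or below 0.26. The elevated value at lag 1 (0.26), dropping to 0.14 at lag 2, reflects decaying short-term dependence rather than seasonality.
The dominant spike at lag 4 indicates a seasonal period of 4.

4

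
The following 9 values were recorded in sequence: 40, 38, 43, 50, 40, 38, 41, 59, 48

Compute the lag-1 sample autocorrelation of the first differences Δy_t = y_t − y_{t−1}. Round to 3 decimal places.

First differences Δy: -2, 5, 7, -10, -2, 3, 18, -11
Mean of differences = 1.0000
Numerator Σ(Δy_t−Δȳ)(Δy_{t+1}−Δȳ) = -197.0000
Denominator Σ(Δy_t−Δȳ)² = 628.0000
r_1(Δy) = -197.0000 / 628.0000 = -0.314

-0.314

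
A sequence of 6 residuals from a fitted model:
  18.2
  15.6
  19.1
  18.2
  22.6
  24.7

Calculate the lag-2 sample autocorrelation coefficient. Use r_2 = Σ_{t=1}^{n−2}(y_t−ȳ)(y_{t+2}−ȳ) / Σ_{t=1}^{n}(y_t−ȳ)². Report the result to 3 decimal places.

Mean ȳ = (18.2 + 15.6 + 19.1 + 18.2 + 22.6 + 24.7)/6 = 19.7333
Σ(y_t−ȳ)(y_{t+2}−ȳ) = (0.9711) + (6.3378) + (-1.8156) + (-7.6156) = -2.1222
Denominator Σ(y_t−ȳ)² = 55.0733
r_2 = -2.1222 / 55.0733 = -0.039

-0.039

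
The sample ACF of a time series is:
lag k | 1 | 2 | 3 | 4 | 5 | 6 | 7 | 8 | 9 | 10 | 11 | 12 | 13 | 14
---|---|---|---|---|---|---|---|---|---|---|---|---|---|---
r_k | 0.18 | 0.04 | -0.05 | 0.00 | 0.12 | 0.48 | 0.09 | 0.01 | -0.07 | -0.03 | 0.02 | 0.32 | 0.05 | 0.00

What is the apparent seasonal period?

6

The largest autocorrelation is r_6 = 0.48, with a weaker echo at lag 12 (0.32); the remaining lags stay at or below 0.18.
The dominant spike at lag 6 indicates a seasonal period of 6.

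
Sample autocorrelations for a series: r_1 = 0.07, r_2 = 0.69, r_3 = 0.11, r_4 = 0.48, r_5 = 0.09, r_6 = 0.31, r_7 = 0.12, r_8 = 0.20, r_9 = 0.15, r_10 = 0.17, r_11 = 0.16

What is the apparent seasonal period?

2

The largest autocorrelation is r_2 = 0.69, with weaker echoes at lags 4 (0.48), 6 (0.31), 8 (0.20) and 10 (0.17); the remaining lags stay at or below 0.16.
The dominant spike at lag 2 indicates a seasonal period of 2.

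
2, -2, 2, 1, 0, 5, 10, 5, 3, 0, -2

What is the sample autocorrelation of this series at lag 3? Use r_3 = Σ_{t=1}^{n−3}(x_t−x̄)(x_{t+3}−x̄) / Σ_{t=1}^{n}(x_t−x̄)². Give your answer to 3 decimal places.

-0.268

Mean x̄ = (2 − 2 + 2 + 1 + 0 + 5 + 10 + 5 + 3 + 0 − 2)/11 = 2.1818
Numerator Σ_{t=1}^{8}(x_t−x̄)(x_{t+3}−x̄) = -33.0992
Denominator Σ(x_t−x̄)² = 123.6364
r_3 = -33.0992 / 123.6364 = -0.268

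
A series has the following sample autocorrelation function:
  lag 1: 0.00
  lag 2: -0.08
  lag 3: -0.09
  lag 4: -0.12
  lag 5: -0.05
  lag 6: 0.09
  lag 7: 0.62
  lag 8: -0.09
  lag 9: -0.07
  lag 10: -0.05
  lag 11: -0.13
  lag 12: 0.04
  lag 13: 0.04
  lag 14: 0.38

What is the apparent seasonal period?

7

The largest autocorrelation is r_7 = 0.62, with a weaker echo at lag 14 (0.38); the remaining lags stay at or below 0.09.
The dominant spike at lag 7 indicates a seasonal period of 7.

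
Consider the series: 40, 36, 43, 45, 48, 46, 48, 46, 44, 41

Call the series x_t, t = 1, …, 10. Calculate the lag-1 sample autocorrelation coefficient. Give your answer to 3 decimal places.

Mean x̄ = (40 + 36 + 43 + 45 + 48 + 46 + 48 + 46 + 44 + 41)/10 = 43.7000
Numerator Σ_{t=1}^{9}(x_t−x̄)(x_{t+1}−x̄) = 68.1100
Denominator Σ(x_t−x̄)² = 130.1000
r_1 = 68.1100 / 130.1000 = 0.524

0.524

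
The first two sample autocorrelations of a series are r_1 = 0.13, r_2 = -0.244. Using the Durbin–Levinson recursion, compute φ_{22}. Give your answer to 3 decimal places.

φ_{22} = (r_2 − r_1²) / (1 − r_1²)
r_1² = (0.13)² = 0.0169
Numerator = -0.244 − 0.0169 = -0.2609; denominator = 1 − 0.0169 = 0.9831
φ_{22} = -0.2609 / 0.9831 = -0.265

-0.265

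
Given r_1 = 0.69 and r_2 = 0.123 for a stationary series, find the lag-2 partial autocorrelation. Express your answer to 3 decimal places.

-0.674

φ_{22} = (r_2 − r_1²) / (1 − r_1²)
r_1² = (0.69)² = 0.4761
Numerator = 0.123 − 0.4761 = -0.3531; denominator = 1 − 0.4761 = 0.5239
φ_{22} = -0.3531 / 0.5239 = -0.674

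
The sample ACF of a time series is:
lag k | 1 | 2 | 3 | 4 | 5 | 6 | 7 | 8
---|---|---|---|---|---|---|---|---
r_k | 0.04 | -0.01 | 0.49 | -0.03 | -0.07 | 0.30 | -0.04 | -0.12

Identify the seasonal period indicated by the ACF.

The largest autocorrelation is r_3 = 0.49, with a weaker echo at lag 6 (0.30); the remaining lags stay at or below 0.04.
The dominant spike at lag 3 indicates a seasonal period of 3.

3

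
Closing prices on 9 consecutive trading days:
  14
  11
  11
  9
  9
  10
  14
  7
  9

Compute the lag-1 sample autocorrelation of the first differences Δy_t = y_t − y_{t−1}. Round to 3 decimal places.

-0.512

First differences Δy: -3, 0, -2, 0, 1, 4, -7, 2
Mean of differences = -0.6250
Numerator Σ(Δy_t−Δȳ)(Δy_{t+1}−Δȳ) = -40.8906
Denominator Σ(Δy_t−Δȳ)² = 79.8750
r_1(Δy) = -40.8906 / 79.8750 = -0.512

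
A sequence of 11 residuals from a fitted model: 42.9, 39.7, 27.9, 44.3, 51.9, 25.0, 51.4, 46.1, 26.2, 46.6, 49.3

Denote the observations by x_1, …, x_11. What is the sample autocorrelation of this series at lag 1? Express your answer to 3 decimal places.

Mean x̄ = (42.9 + 39.7 + 27.9 + 44.3 + 51.9 + 25.0 + 51.4 + 46.1 + 26.2 + 46.6 + 49.3)/11 = 41.0273
Numerator Σ_{t=1}^{10}(x_t−x̄)(x_{t+1}−x̄) = -392.0707
Denominator Σ(x_t−x̄)² = 1016.0618
r_1 = -392.0707 / 1016.0618 = -0.386

-0.386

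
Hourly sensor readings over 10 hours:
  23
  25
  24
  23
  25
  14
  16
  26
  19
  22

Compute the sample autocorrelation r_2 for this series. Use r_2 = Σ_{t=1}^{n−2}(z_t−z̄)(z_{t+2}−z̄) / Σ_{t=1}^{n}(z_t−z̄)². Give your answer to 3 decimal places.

Mean z̄ = (23 + 25 + 24 + 23 + 25 + 14 + 16 + 26 + 19 + 22)/10 = 21.7000
Numerator Σ_{t=1}^{8}(z_t−z̄)(z_{t+2}−z̄) = -30.3800
Denominator Σ(z_t−z̄)² = 148.1000
r_2 = -30.3800 / 148.1000 = -0.205

-0.205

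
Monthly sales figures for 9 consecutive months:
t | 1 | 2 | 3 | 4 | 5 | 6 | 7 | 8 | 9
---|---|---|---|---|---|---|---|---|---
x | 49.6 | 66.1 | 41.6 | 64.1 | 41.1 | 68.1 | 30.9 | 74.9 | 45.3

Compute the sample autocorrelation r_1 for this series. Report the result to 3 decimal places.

-0.889

Mean x̄ = (49.6 + 66.1 + 41.6 + 64.1 + 41.1 + 68.1 + 30.9 + 74.9 + 45.3)/9 = 53.5222
Numerator Σ_{t=1}^{8}(x_t−x̄)(x_{t+1}−x̄) = -1627.0538
Denominator Σ(x_t−x̄)² = 1830.8156
r_1 = -1627.0538 / 1830.8156 = -0.889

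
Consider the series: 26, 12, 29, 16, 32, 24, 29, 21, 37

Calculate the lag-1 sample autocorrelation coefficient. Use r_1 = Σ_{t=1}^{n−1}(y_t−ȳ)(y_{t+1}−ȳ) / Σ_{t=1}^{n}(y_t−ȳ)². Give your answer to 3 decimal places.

-0.482

Mean ȳ = (26 + 12 + 29 + 16 + 32 + 24 + 29 + 21 + 37)/9 = 25.1111
Numerator Σ_{t=1}^{8}(y_t−ȳ)(y_{t+1}−ȳ) = -237.6790
Denominator Σ(y_t−ȳ)² = 492.8889
r_1 = -237.6790 / 492.8889 = -0.482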